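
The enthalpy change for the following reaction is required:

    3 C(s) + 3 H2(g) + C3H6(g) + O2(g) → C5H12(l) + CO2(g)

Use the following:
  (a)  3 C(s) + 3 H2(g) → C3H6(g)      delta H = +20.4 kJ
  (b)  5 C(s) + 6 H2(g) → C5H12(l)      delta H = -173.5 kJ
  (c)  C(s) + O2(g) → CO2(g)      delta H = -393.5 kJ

delta H = -587.4 kJ

(a) reversed: -20.4 kJ
(b) as written: -173.5 kJ
(c) as written: -393.5 kJ
delta H = (-1)·(+20.4) + (1)·(-173.5) + (1)·(-393.5) = -587.4 kJ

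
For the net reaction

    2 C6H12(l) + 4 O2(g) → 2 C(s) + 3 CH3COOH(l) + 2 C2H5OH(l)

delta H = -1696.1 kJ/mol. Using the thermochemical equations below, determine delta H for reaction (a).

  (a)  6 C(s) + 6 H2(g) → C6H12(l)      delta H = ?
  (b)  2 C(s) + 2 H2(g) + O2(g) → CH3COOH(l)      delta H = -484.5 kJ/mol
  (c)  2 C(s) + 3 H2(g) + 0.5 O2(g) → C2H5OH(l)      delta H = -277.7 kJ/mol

(a) reversed and × 2: contributes −2·x
(b) × 3: (3)·(-484.5) = -1453.5 kJ/mol
(c) × 2: (2)·(-277.7) = -555.4 kJ/mol
-1696.1 = (-1453.5) + (-555.4) − 2·x
x = (-1696.1 − (-2008.9)) / (-2) = -156.4 kJ/mol

delta H = -156.4 kJ/mol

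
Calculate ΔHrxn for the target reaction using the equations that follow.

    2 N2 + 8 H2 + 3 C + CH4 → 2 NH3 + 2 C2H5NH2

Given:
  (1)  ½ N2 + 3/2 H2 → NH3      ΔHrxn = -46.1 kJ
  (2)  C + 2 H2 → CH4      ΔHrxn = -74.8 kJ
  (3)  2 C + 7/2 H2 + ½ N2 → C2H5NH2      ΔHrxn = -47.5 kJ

(1) × 2: (2)·(-46.1) = -92.2 kJ
(2) reversed: +74.8 kJ
(3) × 2: (2)·(-47.5) = -95.0 kJ
By Hess's law, ΔHrxn = (-92.2) + (+74.8) + (-95.0) = -112.4 kJ

ΔHrxn = -112.4 kJ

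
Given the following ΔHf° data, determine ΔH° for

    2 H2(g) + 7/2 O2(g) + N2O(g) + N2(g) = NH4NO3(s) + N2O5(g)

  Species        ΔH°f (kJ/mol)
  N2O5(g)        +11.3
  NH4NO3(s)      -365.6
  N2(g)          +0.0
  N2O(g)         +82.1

ΔH° = -436.4 kJ/mol

Products: 1·(-365.6) + 1·(+11.3) = -354.3
Reactants: 2·(+0.0) + 7/2·(+0.0) + 1·(+82.1) + 1·(+0.0) = +82.1
ΔH° = (-354.3) − (+82.1) = -436.4 kJ/mol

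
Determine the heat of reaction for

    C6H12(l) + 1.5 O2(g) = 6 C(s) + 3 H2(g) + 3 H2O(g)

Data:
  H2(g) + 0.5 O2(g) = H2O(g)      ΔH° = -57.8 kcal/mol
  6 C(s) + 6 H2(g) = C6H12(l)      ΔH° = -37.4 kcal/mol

ΔH° = -136.0 kcal/mol

equation 1 × 3 (scale by 3 for the 3 H2O(g)): (3)·(-57.8) = -173.4 kcal/mol
equation 2 reversed (C6H12(l) must end up as a reactant): +37.4 kcal/mol
Combining the equations, ΔH° = (-173.4) + (+37.4) = -136.0 kcal/mol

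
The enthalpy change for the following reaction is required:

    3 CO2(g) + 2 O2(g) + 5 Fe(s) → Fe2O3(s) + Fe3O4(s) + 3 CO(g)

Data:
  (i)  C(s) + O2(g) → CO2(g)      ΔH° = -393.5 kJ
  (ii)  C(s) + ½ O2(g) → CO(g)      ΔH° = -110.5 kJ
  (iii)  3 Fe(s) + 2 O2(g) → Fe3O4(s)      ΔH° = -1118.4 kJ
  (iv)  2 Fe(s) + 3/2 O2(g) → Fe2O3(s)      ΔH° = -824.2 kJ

ΔH° = -1093.6 kJ

(i) reversed and × 3 (reverse to put CO2(g) on the reactant side; ×3 to match 3 CO2(g) in the target): (-3)·(-393.5) = +1180.5 kJ
(ii) × 3 (scale by 3 for the 3 CO(g)): (3)·(-110.5) = -331.5 kJ
(iii) as written (Fe3O4(s) already on the product side): -1118.4 kJ
(iv) as written (Fe2O3(s) already on the product side): -824.2 kJ
Since enthalpy is a state function, ΔH° = (+1180.5) + (-331.5) + (-1118.4) + (-824.2) = -1093.6 kJ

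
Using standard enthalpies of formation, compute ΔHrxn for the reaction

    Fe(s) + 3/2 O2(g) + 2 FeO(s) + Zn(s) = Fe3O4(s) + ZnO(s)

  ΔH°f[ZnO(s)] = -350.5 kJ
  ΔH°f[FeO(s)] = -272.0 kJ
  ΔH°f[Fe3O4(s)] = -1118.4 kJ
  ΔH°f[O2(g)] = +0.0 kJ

Products: 1·(-1118.4) + 1·(-350.5) = -1468.9
Reactants: 1·(+0.0) + 3/2·(+0.0) + 2·(-272.0) + 1·(+0.0) = -544.0
ΔHrxn = (-1468.9) − (-544.0) = -924.9 kJ

ΔHrxn = -924.9 kJ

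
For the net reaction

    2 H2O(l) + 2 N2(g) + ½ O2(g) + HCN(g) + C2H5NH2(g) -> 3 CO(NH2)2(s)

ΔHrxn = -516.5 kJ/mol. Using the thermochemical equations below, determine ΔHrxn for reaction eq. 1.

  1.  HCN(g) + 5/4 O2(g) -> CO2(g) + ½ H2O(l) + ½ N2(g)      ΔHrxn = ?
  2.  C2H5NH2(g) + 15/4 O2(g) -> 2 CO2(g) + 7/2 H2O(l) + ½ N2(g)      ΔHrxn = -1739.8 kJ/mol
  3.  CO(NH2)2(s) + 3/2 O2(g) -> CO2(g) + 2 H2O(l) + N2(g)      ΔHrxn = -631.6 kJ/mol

eq. 1 as written (HCN(g) already on the reactant side): contributes x
eq. 2 as written (C2H5NH2(g) already on the reactant side): -1739.8 kJ/mol
eq. 3 reversed and × 3 (CO(NH2)2(s) must end up as a product; scale by 3 for the 3 CO(NH2)2(s)): (-3)·(-631.6) = +1894.8 kJ/mol
-516.5 = (-1739.8) + (+1894.8) + x
x = (-516.5 − (+155.0)) / (1) = -671.5 kJ/mol

ΔHrxn = -671.5 kJ/mol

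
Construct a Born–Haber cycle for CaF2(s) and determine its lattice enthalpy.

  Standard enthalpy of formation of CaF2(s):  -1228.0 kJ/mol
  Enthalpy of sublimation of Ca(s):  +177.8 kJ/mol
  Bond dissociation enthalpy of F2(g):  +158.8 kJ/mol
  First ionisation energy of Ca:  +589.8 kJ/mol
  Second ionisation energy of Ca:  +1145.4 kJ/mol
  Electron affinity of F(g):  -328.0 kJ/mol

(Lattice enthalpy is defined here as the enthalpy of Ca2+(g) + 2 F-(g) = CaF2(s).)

ΔHf° = 1·ΔHsub + 1·(ΣIE) + 1·D(F2) + 2·EA + U
-1228.0 = 1·(+177.8) + 1·(+1735.2) + 1·(+158.8) + 2·(-328.0) + U
U = -1228.0 − (+1415.8) = -2643.8 kJ/mol

U = -2643.8 kJ/mol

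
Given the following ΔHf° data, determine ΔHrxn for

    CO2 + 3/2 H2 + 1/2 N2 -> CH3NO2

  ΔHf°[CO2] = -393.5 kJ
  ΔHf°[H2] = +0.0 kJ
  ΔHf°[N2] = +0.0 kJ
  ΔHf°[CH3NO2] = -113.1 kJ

ΔH°rxn = Σ nΔHf°(products) − Σ nΔHf°(reactants).
Products: 1·(-113.1) = -113.1
Reactants: 1·(-393.5) + 3/2·(+0.0) + 1/2·(+0.0) = -393.5
ΔHrxn = (-113.1) − (-393.5) = 280.4 kJ

ΔHrxn = 280.4 kJ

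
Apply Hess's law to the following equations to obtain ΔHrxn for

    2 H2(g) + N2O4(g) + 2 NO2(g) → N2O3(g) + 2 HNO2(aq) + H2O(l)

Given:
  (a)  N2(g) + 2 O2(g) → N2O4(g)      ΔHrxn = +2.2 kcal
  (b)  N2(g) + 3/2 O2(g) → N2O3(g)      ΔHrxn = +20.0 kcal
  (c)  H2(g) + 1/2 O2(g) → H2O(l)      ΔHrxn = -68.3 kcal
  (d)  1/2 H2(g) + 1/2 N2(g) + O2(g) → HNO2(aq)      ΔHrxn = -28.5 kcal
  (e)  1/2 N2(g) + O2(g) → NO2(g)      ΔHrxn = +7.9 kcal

ΔHrxn = -123.3 kcal

(a) reversed: -2.2 kcal
(b) as written: +20.0 kcal
(c) as written: -68.3 kcal
(d) × 2: (2)·(-28.5) = -57.0 kcal
(e) reversed and × 2: (-2)·(+7.9) = -15.8 kcal
Summing the manipulated equations, ΔHrxn = (-1)·(+2.2) + (1)·(+20.0) + (1)·(-68.3) + (2)·(-28.5) + (-2)·(+7.9) = -123.3 kcal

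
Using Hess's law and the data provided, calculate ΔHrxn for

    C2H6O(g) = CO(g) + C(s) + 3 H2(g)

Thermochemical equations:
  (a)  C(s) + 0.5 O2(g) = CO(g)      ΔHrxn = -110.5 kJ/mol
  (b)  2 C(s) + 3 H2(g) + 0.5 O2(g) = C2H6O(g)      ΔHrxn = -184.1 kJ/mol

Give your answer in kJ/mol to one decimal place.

(a) as written (CO(g) already on the product side): -110.5 kJ/mol
(b) reversed (reverse to put C2H6O(g) on the reactant side): +184.1 kJ/mol
ΔHrxn = (-110.5) + (+184.1) = 73.6 kJ/mol

ΔHrxn = 73.6 kJ/mol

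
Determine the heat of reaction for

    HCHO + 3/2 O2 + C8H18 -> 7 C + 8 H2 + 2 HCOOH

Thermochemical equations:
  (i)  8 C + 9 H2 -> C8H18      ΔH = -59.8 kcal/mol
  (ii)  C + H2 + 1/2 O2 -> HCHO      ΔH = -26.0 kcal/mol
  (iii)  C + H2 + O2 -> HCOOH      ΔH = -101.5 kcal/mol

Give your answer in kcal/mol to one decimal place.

(i) reversed: +59.8 kcal/mol
(ii) reversed: +26.0 kcal/mol
(iii) × 2: (2)·(-101.5) = -203.0 kcal/mol
ΔH = (+59.8) + (+26.0) + (-203.0) = -117.2 kcal/mol

ΔH = -117.2 kcal/mol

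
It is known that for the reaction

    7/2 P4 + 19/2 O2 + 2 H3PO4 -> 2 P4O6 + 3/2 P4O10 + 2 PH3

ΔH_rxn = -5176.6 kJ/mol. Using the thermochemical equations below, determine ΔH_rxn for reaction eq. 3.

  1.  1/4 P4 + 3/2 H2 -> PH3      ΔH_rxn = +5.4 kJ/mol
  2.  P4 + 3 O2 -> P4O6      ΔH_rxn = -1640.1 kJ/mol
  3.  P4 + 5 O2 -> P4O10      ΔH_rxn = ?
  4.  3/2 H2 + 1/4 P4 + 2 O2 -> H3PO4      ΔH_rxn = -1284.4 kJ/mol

eq. 1 × 2 (×2 to match 2 PH3 in the target): (2)·(+5.4) = +10.8 kJ/mol
eq. 2 × 2 (scale by 2 for the 2 P4O6): (2)·(-1640.1) = -3280.2 kJ/mol
eq. 3 × 3/2 (scale by 3/2 for the 3/2 P4O10): contributes 3/2·x
eq. 4 reversed and × 2 (reverse to put H3PO4 on the reactant side; ×2 to match 2 H3PO4 in the target): (-2)·(-1284.4) = +2568.8 kJ/mol
-5176.6 = (+10.8) + (-3280.2) + (+2568.8) + 3/2·x
x = (-5176.6 − (-700.6)) / (3/2) = -2984.0 kJ/mol

ΔH_rxn = -2984.0 kJ/mol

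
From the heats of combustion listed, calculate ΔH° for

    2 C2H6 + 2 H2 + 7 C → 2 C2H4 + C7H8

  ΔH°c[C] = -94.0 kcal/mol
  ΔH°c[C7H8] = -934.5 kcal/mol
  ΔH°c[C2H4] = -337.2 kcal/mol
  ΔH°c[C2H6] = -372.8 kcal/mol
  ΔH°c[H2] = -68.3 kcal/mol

Using ΔH = Σ nΔHc°(reactants) − Σ nΔHc°(products):
= [2·(-372.8) + 2·(-68.3) + 7·(-94.0)] − [2·(-337.2) + 1·(-934.5)]
= 68.7 kcal/mol

ΔH° = 68.7 kcal/mol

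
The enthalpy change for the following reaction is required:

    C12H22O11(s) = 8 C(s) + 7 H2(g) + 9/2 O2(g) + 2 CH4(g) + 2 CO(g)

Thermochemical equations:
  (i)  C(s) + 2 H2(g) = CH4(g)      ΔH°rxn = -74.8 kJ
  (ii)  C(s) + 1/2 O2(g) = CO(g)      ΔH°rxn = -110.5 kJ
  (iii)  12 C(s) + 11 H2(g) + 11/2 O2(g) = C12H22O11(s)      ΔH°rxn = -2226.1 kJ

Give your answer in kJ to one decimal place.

(i) × 2: (2)·(-74.8) = -149.6 kJ
(ii) × 2: (2)·(-110.5) = -221.0 kJ
(iii) reversed: +2226.1 kJ
Since enthalpy is a state function, ΔH°rxn = (2)·(-74.8) + (2)·(-110.5) + (-1)·(-2226.1) = 1855.5 kJ

ΔH°rxn = 1855.5 kJ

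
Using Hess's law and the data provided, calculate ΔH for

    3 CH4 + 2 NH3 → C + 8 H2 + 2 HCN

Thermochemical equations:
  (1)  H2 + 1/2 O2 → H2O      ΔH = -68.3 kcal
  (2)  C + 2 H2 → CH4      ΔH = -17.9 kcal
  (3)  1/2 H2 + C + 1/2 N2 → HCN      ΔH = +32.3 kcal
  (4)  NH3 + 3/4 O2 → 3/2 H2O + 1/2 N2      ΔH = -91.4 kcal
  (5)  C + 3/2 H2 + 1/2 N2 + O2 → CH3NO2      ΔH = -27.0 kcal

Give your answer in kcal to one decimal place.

ΔH = 140.4 kcal

(1) reversed and × 3: (-3)·(-68.3) = +204.9 kcal
(2) reversed and × 3 (CH4 must end up as a reactant; ×3 to match 3 CH4 in the target): (-3)·(-17.9) = +53.7 kcal
(3) × 2 (scale by 2 for the 2 HCN): (2)·(+32.3) = +64.6 kcal
(4) × 2 (scale by 2 for the 2 NH3): (2)·(-91.4) = -182.8 kcal
(5): not needed (CH3NO2 appears nowhere else).
ΔH = (+204.9) + (+53.7) + (+64.6) + (-182.8) = 140.4 kcal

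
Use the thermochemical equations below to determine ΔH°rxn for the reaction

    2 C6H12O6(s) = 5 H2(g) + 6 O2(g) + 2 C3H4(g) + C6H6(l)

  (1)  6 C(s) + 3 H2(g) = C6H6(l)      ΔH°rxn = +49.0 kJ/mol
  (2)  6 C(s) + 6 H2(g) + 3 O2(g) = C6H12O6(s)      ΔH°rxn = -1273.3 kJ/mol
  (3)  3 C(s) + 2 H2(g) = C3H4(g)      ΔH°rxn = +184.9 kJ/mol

ΔH°rxn = 2965.4 kJ/mol

(1) as written (C6H6(l) already on the product side): +49.0 kJ/mol
(2) reversed and × 2 (C6H12O6(s) must end up as a reactant; ×2 to match 2 C6H12O6(s) in the target): (-2)·(-1273.3) = +2546.6 kJ/mol
(3) × 2 (scale by 2 for the 2 C3H4(g)): (2)·(+184.9) = +369.8 kJ/mol
ΔH°rxn = (+49.0) + (+2546.6) + (+369.8) = 2965.4 kJ/mol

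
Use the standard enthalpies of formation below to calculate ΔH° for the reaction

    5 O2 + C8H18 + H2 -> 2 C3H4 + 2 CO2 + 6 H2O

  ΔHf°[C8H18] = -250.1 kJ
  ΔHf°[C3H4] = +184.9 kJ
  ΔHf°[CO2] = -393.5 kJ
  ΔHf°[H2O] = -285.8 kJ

Products: 2·(+184.9) + 2·(-393.5) + 6·(-285.8) = -2132.0
Reactants: 5·(+0.0) + 1·(-250.1) + 1·(+0.0) = -250.1
ΔH° = (-2132.0) − (-250.1) = -1881.9 kJ

ΔH° = -1881.9 kJ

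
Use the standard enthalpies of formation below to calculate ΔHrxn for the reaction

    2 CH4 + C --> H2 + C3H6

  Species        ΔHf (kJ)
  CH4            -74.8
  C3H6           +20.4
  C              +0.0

Products: 1·(+0.0) + 1·(+20.4) = +20.4
Reactants: 2·(-74.8) + 1·(+0.0) = -149.6
ΔHrxn = (+20.4) − (-149.6) = 170.0 kJ

ΔHrxn = 170.0 kJ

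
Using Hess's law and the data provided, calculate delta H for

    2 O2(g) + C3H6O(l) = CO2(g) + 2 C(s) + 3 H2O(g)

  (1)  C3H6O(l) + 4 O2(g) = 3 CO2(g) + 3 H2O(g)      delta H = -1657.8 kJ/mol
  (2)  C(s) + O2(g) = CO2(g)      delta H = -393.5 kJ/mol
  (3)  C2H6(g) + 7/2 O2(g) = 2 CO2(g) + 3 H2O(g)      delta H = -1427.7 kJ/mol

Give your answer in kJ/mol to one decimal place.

(1) as written (C3H6O(l) already on the reactant side): -1657.8 kJ/mol
(2) reversed and × 2 (C(s) must end up as a product; scale by 2 for the 2 C(s)): (-2)·(-393.5) = +787.0 kJ/mol
(3): not needed (C2H6(g) appears nowhere else).
By Hess's law, delta H = (-1657.8) + (+787.0) = -870.8 kJ/mol

delta H = -870.8 kJ/mol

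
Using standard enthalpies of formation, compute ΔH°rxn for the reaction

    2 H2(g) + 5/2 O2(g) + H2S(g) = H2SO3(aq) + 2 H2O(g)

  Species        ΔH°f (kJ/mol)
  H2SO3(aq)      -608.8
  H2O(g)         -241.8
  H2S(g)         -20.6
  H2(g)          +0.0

Products: 1·(-608.8) + 2·(-241.8) = -1092.4
Reactants: 2·(+0.0) + 5/2·(+0.0) + 1·(-20.6) = -20.6
ΔH°rxn = (-1092.4) − (-20.6) = -1071.8 kJ/mol

ΔH°rxn = -1071.8 kJ/mol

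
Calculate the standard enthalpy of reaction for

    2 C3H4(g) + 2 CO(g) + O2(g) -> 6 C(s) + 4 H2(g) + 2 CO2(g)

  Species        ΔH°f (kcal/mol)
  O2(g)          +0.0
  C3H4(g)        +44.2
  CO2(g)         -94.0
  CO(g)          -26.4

Products: 6·(+0.0) + 4·(+0.0) + 2·(-94.0) = -188.0
Reactants: 2·(+44.2) + 2·(-26.4) + 1·(+0.0) = +35.6
ΔH°rxn = (-188.0) − (+35.6) = -223.6 kcal/mol

ΔH°rxn = -223.6 kcal/mol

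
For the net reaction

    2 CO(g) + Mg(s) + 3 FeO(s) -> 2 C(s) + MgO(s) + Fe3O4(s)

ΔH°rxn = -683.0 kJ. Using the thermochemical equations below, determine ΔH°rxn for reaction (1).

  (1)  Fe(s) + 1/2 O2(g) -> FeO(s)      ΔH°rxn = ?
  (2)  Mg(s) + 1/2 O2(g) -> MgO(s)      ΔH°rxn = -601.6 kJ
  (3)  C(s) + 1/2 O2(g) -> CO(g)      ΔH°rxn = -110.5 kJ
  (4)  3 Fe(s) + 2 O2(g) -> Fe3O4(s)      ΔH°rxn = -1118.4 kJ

(1) reversed and × 3 (reverse to put FeO(s) on the reactant side; scale by 3 for the 3 FeO(s)): contributes −3·x
(2) as written (MgO(s) already on the product side): -601.6 kJ
(3) reversed and × 2 (CO(g) must end up as a reactant; scale by 2 for the 2 CO(g)): (-2)·(-110.5) = +221.0 kJ
(4) as written (Fe3O4(s) already on the product side): -1118.4 kJ
-683.0 = (-601.6) + (+221.0) + (-1118.4) − 3·x
x = (-683.0 − (-1499.0)) / (-3) = -272.0 kJ

ΔH°rxn = -272.0 kJ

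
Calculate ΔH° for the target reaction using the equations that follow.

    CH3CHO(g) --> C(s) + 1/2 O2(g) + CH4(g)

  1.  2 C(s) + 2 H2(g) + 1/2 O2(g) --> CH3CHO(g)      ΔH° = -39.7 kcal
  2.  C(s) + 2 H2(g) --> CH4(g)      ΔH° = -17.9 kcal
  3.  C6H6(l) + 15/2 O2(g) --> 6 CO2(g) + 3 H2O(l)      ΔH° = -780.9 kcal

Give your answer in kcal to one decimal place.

eq. 1 reversed: +39.7 kcal
eq. 2 as written: -17.9 kcal
eq. 3: not needed.
Since enthalpy is a state function, ΔH° = (+39.7) + (-17.9) = 21.8 kcal

ΔH° = 21.8 kcal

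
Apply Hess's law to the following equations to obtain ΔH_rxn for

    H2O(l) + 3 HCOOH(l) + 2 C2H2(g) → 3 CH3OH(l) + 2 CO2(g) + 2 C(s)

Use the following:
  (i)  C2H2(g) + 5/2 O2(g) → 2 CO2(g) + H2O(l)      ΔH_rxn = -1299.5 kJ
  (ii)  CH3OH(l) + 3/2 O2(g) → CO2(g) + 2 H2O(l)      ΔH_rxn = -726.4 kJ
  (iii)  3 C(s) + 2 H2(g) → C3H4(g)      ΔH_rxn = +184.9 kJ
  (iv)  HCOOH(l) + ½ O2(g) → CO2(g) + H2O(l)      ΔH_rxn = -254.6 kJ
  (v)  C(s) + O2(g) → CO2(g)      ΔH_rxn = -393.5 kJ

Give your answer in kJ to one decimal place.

(i) × 2 (scale by 2 for the 2 C2H2(g)): (2)·(-1299.5) = -2599.0 kJ
(ii) reversed and × 3 (reverse to put CH3OH(l) on the product side; ×3 to match 3 CH3OH(l) in the target): (-3)·(-726.4) = +2179.2 kJ
(iii): not needed (C3H4(g) appears nowhere else).
(iv) × 3 (scale by 3 for the 3 HCOOH(l)): (3)·(-254.6) = -763.8 kJ
(v) reversed and × 2: (-2)·(-393.5) = +787.0 kJ
ΔH_rxn = (-2599.0) + (+2179.2) + (-763.8) + (+787.0) = -396.6 kJ

ΔH_rxn = -396.6 kJ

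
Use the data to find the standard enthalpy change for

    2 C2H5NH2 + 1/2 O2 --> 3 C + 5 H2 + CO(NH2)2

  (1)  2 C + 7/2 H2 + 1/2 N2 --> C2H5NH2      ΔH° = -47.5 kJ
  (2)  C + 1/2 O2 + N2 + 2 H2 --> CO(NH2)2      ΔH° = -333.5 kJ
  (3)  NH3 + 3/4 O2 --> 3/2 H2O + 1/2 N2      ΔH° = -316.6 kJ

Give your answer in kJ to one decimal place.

(1) reversed and × 2 (C2H5NH2 must end up as a reactant; ×2 to match 2 C2H5NH2 in the target): (-2)·(-47.5) = +95.0 kJ
(2) as written (CO(NH2)2 already on the product side): -333.5 kJ
(3): not needed (NH3 appears nowhere else).
ΔH° = (-2)·(-47.5) + (1)·(-333.5) = -238.5 kJ

ΔH° = -238.5 kJ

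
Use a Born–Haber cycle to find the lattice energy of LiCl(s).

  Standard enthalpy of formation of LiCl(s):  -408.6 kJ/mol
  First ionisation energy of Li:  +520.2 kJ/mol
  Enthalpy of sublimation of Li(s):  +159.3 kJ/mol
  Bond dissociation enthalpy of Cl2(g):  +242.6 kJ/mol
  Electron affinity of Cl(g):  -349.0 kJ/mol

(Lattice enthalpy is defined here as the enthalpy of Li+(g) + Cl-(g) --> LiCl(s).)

ΔHf° = 1·ΔHsub + 1·(ΣIE) + 1/2·D(Cl2) + 1·EA + U
-408.6 = 1·(+159.3) + 1·(+520.2) + 1/2·(+242.6) + 1·(-349.0) + U
U = -408.6 − (+451.8) = -860.4 kJ/mol

U = -860.4 kJ/mol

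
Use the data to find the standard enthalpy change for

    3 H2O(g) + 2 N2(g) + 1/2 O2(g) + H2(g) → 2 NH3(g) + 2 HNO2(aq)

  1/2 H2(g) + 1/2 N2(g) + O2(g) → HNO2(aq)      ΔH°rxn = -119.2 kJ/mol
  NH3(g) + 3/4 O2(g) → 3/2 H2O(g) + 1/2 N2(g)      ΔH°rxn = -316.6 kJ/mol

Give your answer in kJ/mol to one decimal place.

ΔH°rxn = 394.8 kJ/mol

equation 1 × 2: (2)·(-119.2) = -238.4 kJ/mol
equation 2 reversed and × 2: (-2)·(-316.6) = +633.2 kJ/mol
ΔH°rxn = (2)·(-119.2) + (-2)·(-316.6) = 394.8 kJ/mol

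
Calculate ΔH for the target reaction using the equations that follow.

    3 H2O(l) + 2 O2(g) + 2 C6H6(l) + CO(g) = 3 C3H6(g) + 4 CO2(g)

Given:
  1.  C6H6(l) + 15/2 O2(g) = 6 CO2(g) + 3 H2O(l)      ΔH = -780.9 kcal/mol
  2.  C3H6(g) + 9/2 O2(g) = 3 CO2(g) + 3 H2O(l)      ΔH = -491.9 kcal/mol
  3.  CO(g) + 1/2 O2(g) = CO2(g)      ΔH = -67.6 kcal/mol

ΔH = -153.7 kcal/mol

eq. 1 × 2 (scale by 2 for the 2 C6H6(l)): (2)·(-780.9) = -1561.8 kcal/mol
eq. 2 reversed and × 3 (reverse to put C3H6(g) on the product side; ×3 to match 3 C3H6(g) in the target): (-3)·(-491.9) = +1475.7 kcal/mol
eq. 3 as written (CO(g) already on the reactant side): -67.6 kcal/mol
ΔH = (2)·(-780.9) + (-3)·(-491.9) + (1)·(-67.6) = -153.7 kcal/mol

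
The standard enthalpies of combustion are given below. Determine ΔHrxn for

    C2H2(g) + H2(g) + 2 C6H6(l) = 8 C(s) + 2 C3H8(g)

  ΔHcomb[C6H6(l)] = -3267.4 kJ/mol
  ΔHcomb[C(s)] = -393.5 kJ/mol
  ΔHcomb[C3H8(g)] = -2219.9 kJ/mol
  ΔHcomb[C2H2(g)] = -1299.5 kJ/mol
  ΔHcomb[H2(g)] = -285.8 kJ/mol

With combustion enthalpies, reactants minus products:
= [1·(-1299.5) + 1·(-285.8) + 2·(-3267.4)] − [8·(-393.5) + 2·(-2219.9)]
= -532.3 kJ/mol

ΔHrxn = -532.3 kJ/mol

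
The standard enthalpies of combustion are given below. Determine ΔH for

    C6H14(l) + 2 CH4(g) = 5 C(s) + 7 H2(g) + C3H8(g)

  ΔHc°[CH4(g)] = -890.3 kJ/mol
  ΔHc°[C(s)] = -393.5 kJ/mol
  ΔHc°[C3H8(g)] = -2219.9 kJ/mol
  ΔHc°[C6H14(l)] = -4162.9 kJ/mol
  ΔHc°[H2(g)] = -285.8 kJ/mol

ΔH = 244.5 kJ/mol

Using ΔH = Σ nΔHc°(reactants) − Σ nΔHc°(products):
= [1·(-4162.9) + 2·(-890.3)] − [5·(-393.5) + 7·(-285.8) + 1·(-2219.9)]
= 244.5 kJ/mol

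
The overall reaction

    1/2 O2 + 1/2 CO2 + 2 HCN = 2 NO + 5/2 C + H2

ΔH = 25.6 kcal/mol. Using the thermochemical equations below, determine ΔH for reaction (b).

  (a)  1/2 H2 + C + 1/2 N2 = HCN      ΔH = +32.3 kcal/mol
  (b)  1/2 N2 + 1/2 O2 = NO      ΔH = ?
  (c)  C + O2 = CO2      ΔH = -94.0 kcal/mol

ΔH = 21.6 kcal/mol

(a) reversed and × 2 (reverse to put HCN on the reactant side; ×2 to match 2 HCN in the target): (-2)·(+32.3) = -64.6 kcal/mol
(b) × 2 (scale by 2 for the 2 NO): contributes 2·x
(c) reversed and × 1/2 (CO2 must end up as a reactant; scale by 1/2 for the 1/2 CO2): (-1/2)·(-94.0) = +47.0 kcal/mol
+25.6 = (-64.6) + (+47.0) + 2·x
x = (+25.6 − (-17.6)) / (2) = 21.6 kcal/mol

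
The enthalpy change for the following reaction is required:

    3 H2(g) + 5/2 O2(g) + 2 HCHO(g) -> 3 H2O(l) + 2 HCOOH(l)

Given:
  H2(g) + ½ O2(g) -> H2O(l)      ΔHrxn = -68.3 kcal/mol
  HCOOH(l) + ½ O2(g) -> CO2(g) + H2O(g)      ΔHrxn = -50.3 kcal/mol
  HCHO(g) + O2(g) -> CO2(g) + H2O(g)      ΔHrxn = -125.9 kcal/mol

ΔHrxn = -356.1 kcal/mol

equation 1 × 3: (3)·(-68.3) = -204.9 kcal/mol
equation 2 reversed and × 2: (-2)·(-50.3) = +100.6 kcal/mol
equation 3 × 2: (2)·(-125.9) = -251.8 kcal/mol
ΔHrxn = (3)·(-68.3) + (-2)·(-50.3) + (2)·(-125.9) = -356.1 kcal/mol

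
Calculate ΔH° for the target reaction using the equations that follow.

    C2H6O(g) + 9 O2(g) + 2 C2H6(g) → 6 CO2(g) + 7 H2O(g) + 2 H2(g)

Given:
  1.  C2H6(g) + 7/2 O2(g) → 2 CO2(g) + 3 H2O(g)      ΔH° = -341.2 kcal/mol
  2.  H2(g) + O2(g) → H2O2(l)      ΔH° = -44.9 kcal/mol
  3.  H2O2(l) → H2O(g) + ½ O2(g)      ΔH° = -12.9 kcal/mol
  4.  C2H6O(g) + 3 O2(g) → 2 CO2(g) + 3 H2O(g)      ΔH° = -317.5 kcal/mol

ΔH° = -884.3 kcal/mol

eq. 1 × 2 (scale by 2 for the 2 C2H6(g)): (2)·(-341.2) = -682.4 kcal/mol
eq. 2 reversed and × 2 (H2(g) must end up as a product; ×2 to match 2 H2(g) in the target): (-2)·(-44.9) = +89.8 kcal/mol
eq. 3 reversed and × 2: (-2)·(-12.9) = +25.8 kcal/mol
eq. 4 as written (C2H6O(g) already on the reactant side): -317.5 kcal/mol
By Hess's law, ΔH° = (2)·(-341.2) + (-2)·(-44.9) + (-2)·(-12.9) + (1)·(-317.5) = -884.3 kcal/mol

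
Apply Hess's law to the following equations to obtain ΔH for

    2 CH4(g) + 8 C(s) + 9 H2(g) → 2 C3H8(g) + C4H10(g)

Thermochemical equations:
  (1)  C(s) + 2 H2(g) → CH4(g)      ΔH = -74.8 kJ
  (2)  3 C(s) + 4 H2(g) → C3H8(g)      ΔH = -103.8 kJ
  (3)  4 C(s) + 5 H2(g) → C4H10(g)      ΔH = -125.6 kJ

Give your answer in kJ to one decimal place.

ΔH = -183.6 kJ

(1) reversed and × 2 (CH4(g) must end up as a reactant; scale by 2 for the 2 CH4(g)): (-2)·(-74.8) = +149.6 kJ
(2) × 2 (×2 to match 2 C3H8(g) in the target): (2)·(-103.8) = -207.6 kJ
(3) as written (C4H10(g) already on the product side): -125.6 kJ
ΔH = (-2)·(-74.8) + (2)·(-103.8) + (1)·(-125.6) = -183.6 kJ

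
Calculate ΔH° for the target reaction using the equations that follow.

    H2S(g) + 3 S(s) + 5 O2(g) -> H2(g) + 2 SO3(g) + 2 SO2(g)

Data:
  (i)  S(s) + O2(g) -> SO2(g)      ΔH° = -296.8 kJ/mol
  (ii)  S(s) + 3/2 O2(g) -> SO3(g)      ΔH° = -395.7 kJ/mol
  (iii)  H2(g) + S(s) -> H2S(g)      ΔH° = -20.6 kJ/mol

ΔH° = -1364.4 kJ/mol

(i) × 2: (2)·(-296.8) = -593.6 kJ/mol
(ii) × 2: (2)·(-395.7) = -791.4 kJ/mol
(iii) reversed: +20.6 kJ/mol
Combining the equations, ΔH° = (2)·(-296.8) + (2)·(-395.7) + (-1)·(-20.6) = -1364.4 kJ/mol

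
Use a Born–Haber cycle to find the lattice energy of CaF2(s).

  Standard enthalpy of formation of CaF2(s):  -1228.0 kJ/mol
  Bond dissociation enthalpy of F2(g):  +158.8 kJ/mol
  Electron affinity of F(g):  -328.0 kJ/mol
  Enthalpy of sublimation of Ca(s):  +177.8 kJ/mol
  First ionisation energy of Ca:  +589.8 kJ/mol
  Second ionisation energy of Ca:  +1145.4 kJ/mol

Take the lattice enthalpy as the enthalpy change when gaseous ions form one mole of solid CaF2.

ΔHf° = 1·ΔHsub + 1·(ΣIE) + 1·D(F2) + 2·EA + U
-1228.0 = 1·(+177.8) + 1·(+1735.2) + 1·(+158.8) + 2·(-328.0) + U
U = -1228.0 − (+1415.8) = -2643.8 kJ/mol

U = -2643.8 kJ/mol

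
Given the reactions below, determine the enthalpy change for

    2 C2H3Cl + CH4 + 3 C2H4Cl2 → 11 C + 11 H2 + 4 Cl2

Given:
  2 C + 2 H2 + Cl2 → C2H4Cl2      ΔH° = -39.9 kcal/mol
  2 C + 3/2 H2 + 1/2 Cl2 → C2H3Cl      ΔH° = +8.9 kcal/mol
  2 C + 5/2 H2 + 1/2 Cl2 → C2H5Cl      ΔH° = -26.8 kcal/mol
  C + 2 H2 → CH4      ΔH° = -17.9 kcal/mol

ΔH° = 119.8 kcal/mol

equation 1 reversed and × 3: (-3)·(-39.9) = +119.7 kcal/mol
equation 2 reversed and × 2: (-2)·(+8.9) = -17.8 kcal/mol
equation 3: not needed.
equation 4 reversed: +17.9 kcal/mol
Since enthalpy is a state function, ΔH° = (-3)·(-39.9) + (-2)·(+8.9) + (-1)·(-17.9) = 119.8 kcal/mol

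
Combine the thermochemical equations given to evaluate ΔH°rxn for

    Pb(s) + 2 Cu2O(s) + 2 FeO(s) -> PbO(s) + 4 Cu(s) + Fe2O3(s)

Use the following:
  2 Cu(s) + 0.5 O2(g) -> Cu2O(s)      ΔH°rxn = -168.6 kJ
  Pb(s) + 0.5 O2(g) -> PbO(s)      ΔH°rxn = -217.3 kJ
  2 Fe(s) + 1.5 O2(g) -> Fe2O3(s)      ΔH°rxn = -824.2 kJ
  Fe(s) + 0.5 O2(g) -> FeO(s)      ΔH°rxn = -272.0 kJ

equation 1 reversed and × 2: (-2)·(-168.6) = +337.2 kJ
equation 2 as written: -217.3 kJ
equation 3 as written: -824.2 kJ
equation 4 reversed and × 2: (-2)·(-272.0) = +544.0 kJ
By Hess's law, ΔH°rxn = (-2)·(-168.6) + (1)·(-217.3) + (1)·(-824.2) + (-2)·(-272.0) = -160.3 kJ

ΔH°rxn = -160.3 kJ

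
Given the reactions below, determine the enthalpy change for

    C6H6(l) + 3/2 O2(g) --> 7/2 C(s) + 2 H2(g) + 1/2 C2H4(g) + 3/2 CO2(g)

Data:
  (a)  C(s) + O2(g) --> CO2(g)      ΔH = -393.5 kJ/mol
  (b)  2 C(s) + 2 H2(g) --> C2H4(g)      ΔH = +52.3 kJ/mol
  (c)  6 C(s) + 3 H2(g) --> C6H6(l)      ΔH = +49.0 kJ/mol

ΔH = -613.1 kJ/mol

(a) × 3/2: (3/2)·(-393.5) = -590.25 kJ/mol
(b) × 1/2: (1/2)·(+52.3) = +26.15 kJ/mol
(c) reversed: -49.0 kJ/mol
By Hess's law, ΔH = (3/2)·(-393.5) + (1/2)·(+52.3) + (-1)·(+49.0) = -613.1 kJ/mol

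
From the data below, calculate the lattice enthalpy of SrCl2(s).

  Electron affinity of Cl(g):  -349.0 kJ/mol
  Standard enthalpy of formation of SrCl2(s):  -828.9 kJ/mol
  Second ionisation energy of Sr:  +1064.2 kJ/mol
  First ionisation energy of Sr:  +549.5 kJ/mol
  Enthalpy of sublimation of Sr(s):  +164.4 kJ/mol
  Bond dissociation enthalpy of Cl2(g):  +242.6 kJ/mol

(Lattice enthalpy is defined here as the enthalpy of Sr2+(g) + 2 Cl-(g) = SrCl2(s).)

ΔHf° = 1·ΔHsub + 1·(ΣIE) + 1·D(Cl2) + 2·EA + U
-828.9 = 1·(+164.4) + 1·(+1613.7) + 1·(+242.6) + 2·(-349.0) + U
U = -828.9 − (+1322.7) = -2151.6 kJ/mol

U = -2151.6 kJ/mol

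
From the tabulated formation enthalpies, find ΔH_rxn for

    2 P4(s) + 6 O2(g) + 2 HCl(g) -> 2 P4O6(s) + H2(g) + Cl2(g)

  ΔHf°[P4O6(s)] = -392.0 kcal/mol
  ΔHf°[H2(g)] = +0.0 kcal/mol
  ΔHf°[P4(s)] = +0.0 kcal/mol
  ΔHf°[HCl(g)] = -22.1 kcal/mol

ΔH_rxn = -739.8 kcal/mol

Products: 2·(-392.0) + 1·(+0.0) + 1·(+0.0) = -784.0
Reactants: 2·(+0.0) + 6·(+0.0) + 2·(-22.1) = -44.2
ΔH_rxn = (-784.0) − (-44.2) = -739.8 kcal/mol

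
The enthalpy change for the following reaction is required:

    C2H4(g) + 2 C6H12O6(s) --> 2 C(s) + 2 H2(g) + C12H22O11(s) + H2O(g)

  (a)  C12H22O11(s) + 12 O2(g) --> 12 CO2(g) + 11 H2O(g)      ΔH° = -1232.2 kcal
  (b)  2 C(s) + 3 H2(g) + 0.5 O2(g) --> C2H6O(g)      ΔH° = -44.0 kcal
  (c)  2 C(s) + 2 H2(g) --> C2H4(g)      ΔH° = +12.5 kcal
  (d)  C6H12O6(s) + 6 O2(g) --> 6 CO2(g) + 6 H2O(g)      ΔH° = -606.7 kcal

ΔH° = 6.3 kcal

(a) reversed (reverse to put C12H22O11(s) on the product side): +1232.2 kcal
(b): not needed (C2H6O(g) appears nowhere else).
(c) reversed (reverse to put C2H4(g) on the reactant side): -12.5 kcal
(d) × 2 (scale by 2 for the 2 C6H12O6(s)): (2)·(-606.7) = -1213.4 kcal
Combining the equations, ΔH° = (-1)·(-1232.2) + (-1)·(+12.5) + (2)·(-606.7) = 6.3 kcal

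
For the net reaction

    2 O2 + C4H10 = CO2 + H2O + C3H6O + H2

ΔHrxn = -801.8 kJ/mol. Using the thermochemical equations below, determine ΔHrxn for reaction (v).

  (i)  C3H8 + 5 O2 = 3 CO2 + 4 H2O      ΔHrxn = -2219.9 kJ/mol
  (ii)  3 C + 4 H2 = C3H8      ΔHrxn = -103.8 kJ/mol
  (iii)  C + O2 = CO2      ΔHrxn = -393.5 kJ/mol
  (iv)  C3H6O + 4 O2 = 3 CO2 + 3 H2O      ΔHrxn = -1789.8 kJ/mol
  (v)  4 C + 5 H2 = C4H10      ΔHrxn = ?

(i) as written: -2219.9 kJ/mol
(ii) as written: -103.8 kJ/mol
(iii) as written: -393.5 kJ/mol
(iv) reversed: +1789.8 kJ/mol
(v) reversed: contributes −x
-801.8 = (-2219.9) + (-103.8) + (-393.5) + (+1789.8) − x
x = (-801.8 − (-927.4)) / (-1) = -125.6 kJ/mol

ΔHrxn = -125.6 kJ/mol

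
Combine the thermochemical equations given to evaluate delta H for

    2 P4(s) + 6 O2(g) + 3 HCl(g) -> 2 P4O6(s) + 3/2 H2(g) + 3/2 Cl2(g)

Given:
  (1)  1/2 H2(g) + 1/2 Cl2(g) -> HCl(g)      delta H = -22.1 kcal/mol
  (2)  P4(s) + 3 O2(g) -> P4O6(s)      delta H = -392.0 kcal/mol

delta H = -717.7 kcal/mol

(1) reversed and × 3 (reverse to put HCl(g) on the reactant side; scale by 3 for the 3 HCl(g)): (-3)·(-22.1) = +66.3 kcal/mol
(2) × 2 (×2 to match 2 P4O6(s) in the target): (2)·(-392.0) = -784.0 kcal/mol
By Hess's law, delta H = (+66.3) + (-784.0) = -717.7 kcal/mol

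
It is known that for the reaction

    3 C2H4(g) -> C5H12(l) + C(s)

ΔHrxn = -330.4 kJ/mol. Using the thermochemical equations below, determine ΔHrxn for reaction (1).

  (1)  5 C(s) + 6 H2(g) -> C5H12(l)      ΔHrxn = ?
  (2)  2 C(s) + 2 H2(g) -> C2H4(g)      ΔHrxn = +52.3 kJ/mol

(1) as written (C5H12(l) already on the product side): contributes x
(2) reversed and × 3 (C2H4(g) must end up as a reactant; ×3 to match 3 C2H4(g) in the target): (-3)·(+52.3) = -156.9 kJ/mol
-330.4 = (-156.9) + x
x = (-330.4 − (-156.9)) / (1) = -173.5 kJ/mol

ΔHrxn = -173.5 kJ/mol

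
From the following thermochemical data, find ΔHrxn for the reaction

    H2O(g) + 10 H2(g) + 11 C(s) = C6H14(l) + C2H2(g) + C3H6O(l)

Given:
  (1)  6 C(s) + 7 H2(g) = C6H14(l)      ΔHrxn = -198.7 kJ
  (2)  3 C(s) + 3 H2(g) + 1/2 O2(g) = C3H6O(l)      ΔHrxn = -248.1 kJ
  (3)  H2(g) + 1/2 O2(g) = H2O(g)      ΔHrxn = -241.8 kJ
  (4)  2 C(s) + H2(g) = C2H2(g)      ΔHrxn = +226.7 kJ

ΔHrxn = 21.7 kJ

(1) as written (C6H14(l) already on the product side): -198.7 kJ
(2) as written (C3H6O(l) already on the product side): -248.1 kJ
(3) reversed (reverse to put H2O(g) on the reactant side): +241.8 kJ
(4) as written (C2H2(g) already on the product side): +226.7 kJ
Summing the manipulated equations, ΔHrxn = (1)·(-198.7) + (1)·(-248.1) + (-1)·(-241.8) + (1)·(+226.7) = 21.7 kJ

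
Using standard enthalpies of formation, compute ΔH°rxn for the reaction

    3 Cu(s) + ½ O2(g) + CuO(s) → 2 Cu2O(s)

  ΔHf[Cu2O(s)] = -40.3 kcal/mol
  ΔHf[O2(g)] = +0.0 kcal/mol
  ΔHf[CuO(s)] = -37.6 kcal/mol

Products: 2·(-40.3) = -80.6
Reactants: 3·(+0.0) + 1/2·(+0.0) + 1·(-37.6) = -37.6
ΔH°rxn = (-80.6) − (-37.6) = -43.0 kcal/mol

ΔH°rxn = -43.0 kcal/mol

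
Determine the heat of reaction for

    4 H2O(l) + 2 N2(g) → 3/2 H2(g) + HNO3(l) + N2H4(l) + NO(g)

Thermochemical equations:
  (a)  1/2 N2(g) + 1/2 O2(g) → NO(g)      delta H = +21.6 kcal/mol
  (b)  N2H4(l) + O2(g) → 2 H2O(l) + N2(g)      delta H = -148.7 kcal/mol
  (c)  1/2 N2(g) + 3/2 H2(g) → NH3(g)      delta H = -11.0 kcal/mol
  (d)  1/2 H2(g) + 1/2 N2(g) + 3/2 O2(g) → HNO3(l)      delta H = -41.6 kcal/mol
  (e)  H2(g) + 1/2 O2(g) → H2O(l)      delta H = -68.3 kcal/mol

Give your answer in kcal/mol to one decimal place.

delta H = 265.3 kcal/mol

(a) as written: +21.6 kcal/mol
(b) reversed: +148.7 kcal/mol
(c): not needed.
(d) as written: -41.6 kcal/mol
(e) reversed and × 2: (-2)·(-68.3) = +136.6 kcal/mol
Summing the manipulated equations, delta H = (+21.6) + (+148.7) + (-41.6) + (+136.6) = 265.3 kcal/mol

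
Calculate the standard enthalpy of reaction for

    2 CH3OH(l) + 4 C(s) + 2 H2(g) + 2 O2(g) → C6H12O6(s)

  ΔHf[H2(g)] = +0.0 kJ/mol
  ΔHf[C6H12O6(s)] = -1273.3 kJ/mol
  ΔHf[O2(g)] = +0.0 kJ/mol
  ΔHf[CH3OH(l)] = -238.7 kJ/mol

ΔH°rxn = -795.9 kJ/mol

Products: 1·(-1273.3) = -1273.3
Reactants: 2·(-238.7) + 4·(+0.0) + 2·(+0.0) + 2·(+0.0) = -477.4
ΔH°rxn = (-1273.3) − (-477.4) = -795.9 kJ/mol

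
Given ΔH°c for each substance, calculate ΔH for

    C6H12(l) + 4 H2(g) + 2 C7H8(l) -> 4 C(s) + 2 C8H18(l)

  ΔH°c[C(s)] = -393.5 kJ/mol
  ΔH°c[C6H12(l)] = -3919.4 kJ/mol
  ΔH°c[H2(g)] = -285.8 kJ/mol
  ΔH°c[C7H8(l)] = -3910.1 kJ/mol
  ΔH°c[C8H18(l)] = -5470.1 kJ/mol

With combustion enthalpies, reactants minus products:
= [1·(-3919.4) + 4·(-285.8) + 2·(-3910.1)] − [4·(-393.5) + 2·(-5470.1)]
= -368.6 kJ/mol

ΔH = -368.6 kJ/mol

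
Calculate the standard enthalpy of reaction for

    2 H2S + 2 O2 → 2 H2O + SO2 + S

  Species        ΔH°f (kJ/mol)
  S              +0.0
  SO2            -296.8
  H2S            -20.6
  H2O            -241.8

ΔH°rxn = -739.2 kJ/mol

Products: 2·(-241.8) + 1·(-296.8) + 1·(+0.0) = -780.4
Reactants: 2·(-20.6) + 2·(+0.0) = -41.2
ΔH°rxn = (-780.4) − (-41.2) = -739.2 kJ/mol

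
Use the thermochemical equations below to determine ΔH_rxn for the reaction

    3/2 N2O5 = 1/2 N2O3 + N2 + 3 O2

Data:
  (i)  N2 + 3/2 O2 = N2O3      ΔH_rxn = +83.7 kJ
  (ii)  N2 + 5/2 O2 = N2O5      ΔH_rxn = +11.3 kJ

(i) × 1/2 (×1/2 to match 1/2 N2O3 in the target): (1/2)·(+83.7) = +41.85 kJ
(ii) reversed and × 3/2 (N2O5 must end up as a reactant; scale by 3/2 for the 3/2 N2O5): (-3/2)·(+11.3) = -16.95 kJ
Summing the manipulated equations, ΔH_rxn = (+41.85) + (-16.95) = 24.9 kJ

ΔH_rxn = 24.9 kJ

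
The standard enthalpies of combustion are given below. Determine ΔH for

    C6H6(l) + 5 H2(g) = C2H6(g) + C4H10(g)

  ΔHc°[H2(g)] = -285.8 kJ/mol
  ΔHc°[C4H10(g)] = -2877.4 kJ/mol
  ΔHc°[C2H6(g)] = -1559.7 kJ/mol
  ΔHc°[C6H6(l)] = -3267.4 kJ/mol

With combustion enthalpies, reactants minus products:
= [1·(-3267.4) + 5·(-285.8)] − [1·(-1559.7) + 1·(-2877.4)]
= -259.3 kJ/mol

ΔH = -259.3 kJ/mol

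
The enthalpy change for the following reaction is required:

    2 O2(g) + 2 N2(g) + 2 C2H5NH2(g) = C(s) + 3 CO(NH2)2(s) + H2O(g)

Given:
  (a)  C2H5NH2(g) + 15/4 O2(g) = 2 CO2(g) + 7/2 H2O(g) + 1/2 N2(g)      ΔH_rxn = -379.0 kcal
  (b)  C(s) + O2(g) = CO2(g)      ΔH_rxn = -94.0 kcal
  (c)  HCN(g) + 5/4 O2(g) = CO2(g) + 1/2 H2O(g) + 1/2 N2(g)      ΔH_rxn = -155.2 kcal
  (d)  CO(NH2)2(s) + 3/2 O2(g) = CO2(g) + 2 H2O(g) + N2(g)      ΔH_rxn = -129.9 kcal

ΔH_rxn = -274.3 kcal

(a) × 2: (2)·(-379.0) = -758.0 kcal
(b) reversed: +94.0 kcal
(c): not needed.
(d) reversed and × 3: (-3)·(-129.9) = +389.7 kcal
Since enthalpy is a state function, ΔH_rxn = (2)·(-379.0) + (-1)·(-94.0) + (-3)·(-129.9) = -274.3 kcal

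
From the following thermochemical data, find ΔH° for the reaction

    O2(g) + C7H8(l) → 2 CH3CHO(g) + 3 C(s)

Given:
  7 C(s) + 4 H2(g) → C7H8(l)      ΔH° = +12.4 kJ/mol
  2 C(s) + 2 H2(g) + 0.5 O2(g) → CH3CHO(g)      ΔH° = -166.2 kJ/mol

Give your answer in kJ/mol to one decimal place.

ΔH° = -344.8 kJ/mol

equation 1 reversed (reverse to put C7H8(l) on the reactant side): -12.4 kJ/mol
equation 2 × 2 (×2 to match 2 CH3CHO(g) in the target): (2)·(-166.2) = -332.4 kJ/mol
Since enthalpy is a state function, ΔH° = (-1)·(+12.4) + (2)·(-166.2) = -344.8 kJ/mol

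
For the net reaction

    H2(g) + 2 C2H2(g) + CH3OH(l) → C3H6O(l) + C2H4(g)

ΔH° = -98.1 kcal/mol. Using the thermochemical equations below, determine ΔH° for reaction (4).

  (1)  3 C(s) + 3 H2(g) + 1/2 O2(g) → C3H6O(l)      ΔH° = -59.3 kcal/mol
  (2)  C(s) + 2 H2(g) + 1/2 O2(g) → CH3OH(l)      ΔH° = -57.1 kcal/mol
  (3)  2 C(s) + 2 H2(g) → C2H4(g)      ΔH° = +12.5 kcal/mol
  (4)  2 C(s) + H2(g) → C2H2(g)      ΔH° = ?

(1) as written: -59.3 kcal/mol
(2) reversed: +57.1 kcal/mol
(3) as written: +12.5 kcal/mol
(4) reversed and × 2: contributes −2·x
-98.1 = (-59.3) + (+57.1) + (+12.5) − 2·x
x = (-98.1 − (+10.3)) / (-2) = 54.2 kcal/mol

ΔH° = 54.2 kcal/mol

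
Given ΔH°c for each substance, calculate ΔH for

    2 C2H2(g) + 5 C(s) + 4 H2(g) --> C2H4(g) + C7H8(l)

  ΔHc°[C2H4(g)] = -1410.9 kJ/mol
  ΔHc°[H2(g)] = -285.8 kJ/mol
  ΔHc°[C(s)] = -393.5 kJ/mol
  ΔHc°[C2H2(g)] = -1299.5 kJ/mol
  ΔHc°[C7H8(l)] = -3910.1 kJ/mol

ΔH = -388.7 kJ/mol

Using ΔH = Σ nΔHc°(reactants) − Σ nΔHc°(products):
= [2·(-1299.5) + 5·(-393.5) + 4·(-285.8)] − [1·(-1410.9) + 1·(-3910.1)]
= -388.7 kJ/mol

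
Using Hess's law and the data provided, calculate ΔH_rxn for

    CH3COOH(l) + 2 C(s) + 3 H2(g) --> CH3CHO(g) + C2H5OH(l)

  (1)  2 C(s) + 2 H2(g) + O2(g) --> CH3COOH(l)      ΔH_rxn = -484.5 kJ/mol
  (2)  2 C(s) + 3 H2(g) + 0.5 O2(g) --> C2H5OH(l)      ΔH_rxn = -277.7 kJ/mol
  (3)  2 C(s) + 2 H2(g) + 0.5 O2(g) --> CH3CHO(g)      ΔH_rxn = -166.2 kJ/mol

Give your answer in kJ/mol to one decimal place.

(1) reversed (reverse to put CH3COOH(l) on the reactant side): +484.5 kJ/mol
(2) as written (C2H5OH(l) already on the product side): -277.7 kJ/mol
(3) as written (CH3CHO(g) already on the product side): -166.2 kJ/mol
Since enthalpy is a state function, ΔH_rxn = (+484.5) + (-277.7) + (-166.2) = 40.6 kJ/mol

ΔH_rxn = 40.6 kJ/mol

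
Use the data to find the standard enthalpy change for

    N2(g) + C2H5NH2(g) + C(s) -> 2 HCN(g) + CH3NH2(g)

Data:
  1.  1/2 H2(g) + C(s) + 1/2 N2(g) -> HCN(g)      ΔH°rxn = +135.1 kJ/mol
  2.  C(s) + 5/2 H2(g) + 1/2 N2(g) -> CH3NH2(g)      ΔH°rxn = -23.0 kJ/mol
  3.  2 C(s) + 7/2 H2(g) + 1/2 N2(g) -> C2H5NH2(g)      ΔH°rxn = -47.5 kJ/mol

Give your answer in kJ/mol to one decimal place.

eq. 1 × 2 (scale by 2 for the 2 HCN(g)): (2)·(+135.1) = +270.2 kJ/mol
eq. 2 as written (CH3NH2(g) already on the product side): -23.0 kJ/mol
eq. 3 reversed (C2H5NH2(g) must end up as a reactant): +47.5 kJ/mol
By Hess's law, ΔH°rxn = (2)·(+135.1) + (1)·(-23.0) + (-1)·(-47.5) = 294.7 kJ/mol

ΔH°rxn = 294.7 kJ/mol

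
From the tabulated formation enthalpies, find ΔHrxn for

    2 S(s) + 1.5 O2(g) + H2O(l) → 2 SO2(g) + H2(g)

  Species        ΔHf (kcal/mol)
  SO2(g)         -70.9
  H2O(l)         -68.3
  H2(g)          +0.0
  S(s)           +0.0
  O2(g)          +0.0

ΔHrxn = -73.5 kcal/mol

Products: 2·(-70.9) + 1·(+0.0) = -141.8
Reactants: 2·(+0.0) + 3/2·(+0.0) + 1·(-68.3) = -68.3
ΔHrxn = (-141.8) − (-68.3) = -73.5 kcal/mol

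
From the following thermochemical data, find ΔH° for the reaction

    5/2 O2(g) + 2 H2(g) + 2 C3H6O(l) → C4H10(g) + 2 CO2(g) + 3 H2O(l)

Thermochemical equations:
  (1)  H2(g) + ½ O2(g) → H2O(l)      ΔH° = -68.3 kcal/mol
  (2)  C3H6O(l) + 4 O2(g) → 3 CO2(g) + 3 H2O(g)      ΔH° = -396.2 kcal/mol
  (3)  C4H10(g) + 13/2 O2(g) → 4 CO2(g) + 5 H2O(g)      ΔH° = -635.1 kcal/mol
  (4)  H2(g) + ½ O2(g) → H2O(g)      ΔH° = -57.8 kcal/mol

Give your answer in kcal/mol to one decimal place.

ΔH° = -304.4 kcal/mol

(1) × 3 (×3 to match 3 H2O(l) in the target): (3)·(-68.3) = -204.9 kcal/mol
(2) × 2 (×2 to match 2 C3H6O(l) in the target): (2)·(-396.2) = -792.4 kcal/mol
(3) reversed (reverse to put C4H10(g) on the product side): +635.1 kcal/mol
(4) reversed: +57.8 kcal/mol
By Hess's law, ΔH° = (-204.9) + (-792.4) + (+635.1) + (+57.8) = -304.4 kcal/mol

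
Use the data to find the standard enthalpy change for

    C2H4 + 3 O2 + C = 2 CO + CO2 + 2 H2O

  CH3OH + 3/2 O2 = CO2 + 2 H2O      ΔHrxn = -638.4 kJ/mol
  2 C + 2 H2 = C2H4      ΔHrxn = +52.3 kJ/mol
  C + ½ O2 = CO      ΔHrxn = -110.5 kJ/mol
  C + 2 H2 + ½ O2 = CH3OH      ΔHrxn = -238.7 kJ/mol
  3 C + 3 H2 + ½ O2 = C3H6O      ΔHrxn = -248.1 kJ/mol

ΔHrxn = -1150.4 kJ/mol

equation 1 as written (CO2 already on the product side): -638.4 kJ/mol
equation 2 reversed (C2H4 must end up as a reactant): -52.3 kJ/mol
equation 3 × 2 (scale by 2 for the 2 CO): (2)·(-110.5) = -221.0 kJ/mol
equation 4 as written: -238.7 kJ/mol
equation 5: not needed (C3H6O appears nowhere else).
Since enthalpy is a state function, ΔHrxn = (-638.4) + (-52.3) + (-221.0) + (-238.7) = -1150.4 kJ/mol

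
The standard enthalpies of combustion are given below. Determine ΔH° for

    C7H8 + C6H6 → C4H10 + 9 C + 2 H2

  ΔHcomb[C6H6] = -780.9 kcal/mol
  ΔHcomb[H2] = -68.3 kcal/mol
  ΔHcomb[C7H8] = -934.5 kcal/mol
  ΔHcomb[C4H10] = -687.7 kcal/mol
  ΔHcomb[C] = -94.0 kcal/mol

ΔH° = -45.1 kcal/mol

Using ΔH = Σ nΔHc°(reactants) − Σ nΔHc°(products):
= [1·(-934.5) + 1·(-780.9)] − [1·(-687.7) + 9·(-94.0) + 2·(-68.3)]
= -45.1 kcal/mol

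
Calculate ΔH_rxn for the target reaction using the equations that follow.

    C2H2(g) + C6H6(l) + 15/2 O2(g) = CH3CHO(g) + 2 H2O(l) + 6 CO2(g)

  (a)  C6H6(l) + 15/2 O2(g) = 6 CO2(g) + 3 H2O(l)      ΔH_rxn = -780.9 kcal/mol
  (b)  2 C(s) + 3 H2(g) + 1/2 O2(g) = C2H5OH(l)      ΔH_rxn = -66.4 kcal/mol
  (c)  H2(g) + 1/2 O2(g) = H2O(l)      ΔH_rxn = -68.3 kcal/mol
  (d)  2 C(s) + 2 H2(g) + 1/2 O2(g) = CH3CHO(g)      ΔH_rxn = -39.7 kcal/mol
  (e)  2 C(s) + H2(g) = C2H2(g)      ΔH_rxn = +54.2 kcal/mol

ΔH_rxn = -806.5 kcal/mol

(a) as written (C6H6(l) already on the reactant side): -780.9 kcal/mol
(b): not needed (C2H5OH(l) appears nowhere else).
(c) reversed: +68.3 kcal/mol
(d) as written (CH3CHO(g) already on the product side): -39.7 kcal/mol
(e) reversed (C2H2(g) must end up as a reactant): -54.2 kcal/mol
Since enthalpy is a state function, ΔH_rxn = (1)·(-780.9) + (-1)·(-68.3) + (1)·(-39.7) + (-1)·(+54.2) = -806.5 kcal/mol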